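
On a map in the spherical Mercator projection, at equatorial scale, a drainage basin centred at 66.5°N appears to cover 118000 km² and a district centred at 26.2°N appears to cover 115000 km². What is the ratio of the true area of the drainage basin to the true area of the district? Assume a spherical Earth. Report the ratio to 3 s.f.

0.203

Since Mercator area scale is 1/cos²φ, the true area equals the apparent area multiplied by cos²φ.
True area of drainage basin: 118000 × cos²(66.5°) = 118000 × 0.1590 = 18760 km².
True area of district: 115000 × cos²(26.2°) = 115000 × 0.8051 = 92580 km².
Ratio = 18760 / 92580 ≈ 0.203.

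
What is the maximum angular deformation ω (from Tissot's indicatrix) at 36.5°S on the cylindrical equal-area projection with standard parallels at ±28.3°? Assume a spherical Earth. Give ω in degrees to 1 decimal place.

10.4°

For cylindrical equal-area with standard parallel φ₀, h = cos φ / cos φ₀ and k = cos φ₀ / cos φ, so h·k = 1.
At 36.5°: h = 0.9130, k = 1.095; principal scales a = 1.095, b = 0.9130.
sin(ω/2) = (a − b)/(a + b) = 0.1823/2.008 = 0.09079, so ω = 2 arcsin(0.09079) ≈ 10.4°.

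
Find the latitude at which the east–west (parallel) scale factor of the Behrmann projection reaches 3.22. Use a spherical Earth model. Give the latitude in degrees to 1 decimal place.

74.4°

Behrmann is a cylindrical equal-area projection with standard parallels at ±30°. A cylindrical equal-area projection with standard parallel φ₀ has meridian scale h = cos φ / cos φ₀ and parallel scale k = cos φ₀ / cos φ (so areas are preserved, h·k = 1).
k = cos φ₀ / cos φ = 3.22  ⇒  cos φ = cos 30° / 3.22 = 0.2690.
φ = arccos(0.2690) ≈ 74.4°.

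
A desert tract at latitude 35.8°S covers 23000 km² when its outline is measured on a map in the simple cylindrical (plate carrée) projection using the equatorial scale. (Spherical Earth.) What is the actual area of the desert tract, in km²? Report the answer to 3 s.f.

18700 km²

Plate carrée maps x = Rλ, y = Rφ. The meridian scale is h = 1 and the parallel scale is k = 1/cos φ = sec φ.
Areal scale = h·k = 1 × sec φ; at 35.8°, h = 1.000, k = 1.233, so h·k = 1.233.
True area = apparent / (areal scale) = 23000 / 1.233 ≈ 18700 km².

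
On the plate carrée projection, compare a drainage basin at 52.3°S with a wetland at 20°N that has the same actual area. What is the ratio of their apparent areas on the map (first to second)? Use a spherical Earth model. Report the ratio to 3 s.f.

For the equirectangular projection with φ₀ = 0 (plate carrée), h = 1 along meridians and k = sec φ along parallels.
Areal scale at 52.3°: h·k = 1.000 × 1.635 = 1.635.
Areal scale at 20°: h·k = 1.000 × 1.064 = 1.064.
Ratio = 1.635/1.064 ≈ 1.54.

1.54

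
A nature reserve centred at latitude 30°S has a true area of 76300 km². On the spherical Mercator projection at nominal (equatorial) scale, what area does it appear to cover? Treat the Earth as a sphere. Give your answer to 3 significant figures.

102000 km²

For Mercator, h = k = sec φ (a conformal cylindrical projection has a single point scale, 1/cos φ).
Areal scale = k² = sec²φ = 1/cos²(30°) = 1/0.8660² = 1.333.
Apparent area = 76300 × 1.333 ≈ 102000 km².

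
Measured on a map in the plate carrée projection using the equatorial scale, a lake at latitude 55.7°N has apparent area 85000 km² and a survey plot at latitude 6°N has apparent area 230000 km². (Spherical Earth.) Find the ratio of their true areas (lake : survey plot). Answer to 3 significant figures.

On the plate carrée, areal scale = h·k = 1 × sec φ, so true area = apparent × cos φ.
True area of lake: 85000 × cos(55.7°) = 85000 × 0.5635 = 47900 km².
True area of survey plot: 230000 × cos(6°) = 230000 × 0.9945 = 228700 km².
Ratio = 47900 / 228700 ≈ 0.209.

0.209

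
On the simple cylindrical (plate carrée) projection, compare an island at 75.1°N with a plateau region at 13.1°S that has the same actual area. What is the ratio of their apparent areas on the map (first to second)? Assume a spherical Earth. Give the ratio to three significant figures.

For the equirectangular projection with φ₀ = 0 (plate carrée), h = 1 along meridians and k = sec φ along parallels.
Areal scale at 75.1°: h·k = 1.000 × 3.889 = 3.889.
Areal scale at 13.1°: h·k = 1.000 × 1.027 = 1.027.
Ratio = 3.889/1.027 ≈ 3.79.

3.79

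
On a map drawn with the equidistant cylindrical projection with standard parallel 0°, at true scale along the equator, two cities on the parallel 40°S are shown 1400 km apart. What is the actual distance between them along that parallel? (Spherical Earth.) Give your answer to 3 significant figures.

1070 km

In the plate carrée (x = Rλ, y = Rφ), meridians are true-scale (h = 1) and parallels are stretched by k = sec φ.
Along the parallel at 40°, map distances are exaggerated by k = sec 40° = 1.305.
True distance = 1400 / 1.305 = 1400 × cos 40° ≈ 1070 km.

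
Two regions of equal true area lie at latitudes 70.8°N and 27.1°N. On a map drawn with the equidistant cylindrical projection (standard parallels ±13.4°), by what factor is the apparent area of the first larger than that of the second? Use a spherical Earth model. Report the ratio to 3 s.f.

2.71

In the equirectangular projection with standard parallel φ₀ = 13.4° (x = Rλ cos φ₀, y = Rφ), meridians are true-scale (h = 1) and the parallel scale is k = cos φ₀ / cos φ.
Areal scale at 70.8°: h·k = 1.000 × 2.958 = 2.958.
Areal scale at 27.1°: h·k = 1.000 × 1.093 = 1.093.
Ratio = 2.958/1.093 ≈ 2.71.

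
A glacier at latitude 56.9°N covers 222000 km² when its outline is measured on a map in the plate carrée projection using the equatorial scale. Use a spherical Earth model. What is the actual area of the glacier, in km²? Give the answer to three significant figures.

Plate carrée maps x = Rλ, y = Rφ. The meridian scale is h = 1 and the parallel scale is k = 1/cos φ = sec φ.
Areal scale = h·k = 1 × sec φ; at 56.9°, h = 1.000, k = 1.831, so h·k = 1.831.
True area = apparent / (areal scale) = 222000 / 1.831 ≈ 121000 km².

121000 km²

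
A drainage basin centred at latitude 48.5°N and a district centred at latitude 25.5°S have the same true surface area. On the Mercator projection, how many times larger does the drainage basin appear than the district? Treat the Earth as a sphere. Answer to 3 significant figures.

1.86

Mercator is conformal with k = sec φ, so areal scale = k² = sec²φ.
At 48.5°: sec²(48.5°) = 1/0.6626² = 2.278.
At 25.5°: sec²(25.5°) = 1/0.9026² = 1.228.
Ratio = 2.278/1.228 = cos²(25.5°)/cos²(48.5°) ≈ 1.86.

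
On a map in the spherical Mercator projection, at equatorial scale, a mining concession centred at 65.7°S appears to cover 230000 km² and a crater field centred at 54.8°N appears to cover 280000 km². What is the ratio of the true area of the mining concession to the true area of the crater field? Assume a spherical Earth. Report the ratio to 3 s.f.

Mercator's areal exaggeration is sec²φ; hence true area = (apparent area) · cos²φ.
True area of mining concession: 230000 × cos²(65.7°) = 230000 × 0.1693 = 38950 km².
True area of crater field: 280000 × cos²(54.8°) = 280000 × 0.3323 = 93040 km².
Ratio = 38950 / 93040 ≈ 0.419.

0.419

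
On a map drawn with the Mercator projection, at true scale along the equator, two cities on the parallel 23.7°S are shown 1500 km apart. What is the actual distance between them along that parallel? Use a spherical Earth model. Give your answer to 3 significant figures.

Mercator is conformal, so the point scale is isotropic: h = k = sec φ = 1/cos φ.
Along the parallel at 23.7°, map distances are exaggerated by k = sec 23.7° = 1.092.
True distance = 1500 / 1.092 = 1500 × cos 23.7° ≈ 1370 km.

1370 km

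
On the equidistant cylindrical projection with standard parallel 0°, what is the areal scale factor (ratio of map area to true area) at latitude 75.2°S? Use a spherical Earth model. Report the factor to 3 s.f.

In the plate carrée (x = Rλ, y = Rφ), meridians are true-scale (h = 1) and parallels are stretched by k = sec φ.
Areal scale = h·k = 1 × sec φ; at 75.2°, h = 1.000, k = 3.915, so h·k = 3.915.

3.91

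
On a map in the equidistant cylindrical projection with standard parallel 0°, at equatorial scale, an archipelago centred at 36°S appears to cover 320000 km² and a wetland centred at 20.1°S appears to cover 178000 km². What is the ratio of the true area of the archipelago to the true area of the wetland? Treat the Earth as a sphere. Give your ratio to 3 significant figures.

1.55

Plate carrée has h = 1 and k = sec φ, giving areal scale sec φ; true area = (apparent area) · cos φ.
True area of archipelago: 320000 × cos(36°) = 320000 × 0.8090 = 258900 km².
True area of wetland: 178000 × cos(20.1°) = 178000 × 0.9391 = 167200 km².
Ratio = 258900 / 167200 ≈ 1.55.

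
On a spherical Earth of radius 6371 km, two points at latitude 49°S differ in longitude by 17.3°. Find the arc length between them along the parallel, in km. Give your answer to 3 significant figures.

Arc length along a parallel = R cos φ · Δλ (with Δλ in radians).
= 6371 × cos 49° × (17.3° × π/180) = 6371 × 0.6561 × 0.3019 ≈ 1260 km.

1260 km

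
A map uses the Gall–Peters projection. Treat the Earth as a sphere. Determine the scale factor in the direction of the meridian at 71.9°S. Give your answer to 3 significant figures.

0.439

Gall–Peters is a cylindrical equal-area projection with standard parallels at ±45°. A cylindrical equal-area projection with standard parallel φ₀ has meridian scale h = cos φ / cos φ₀ and parallel scale k = cos φ₀ / cos φ (so areas are preserved, h·k = 1).
h = cos 71.9° / cos 45° = 0.3107/0.7071 = 0.4394.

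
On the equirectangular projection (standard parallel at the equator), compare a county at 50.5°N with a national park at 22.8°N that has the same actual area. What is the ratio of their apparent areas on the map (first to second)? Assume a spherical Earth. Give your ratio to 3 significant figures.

1.45

For the equirectangular projection with φ₀ = 0 (plate carrée), h = 1 along meridians and k = sec φ along parallels.
Areal scale at 50.5°: h·k = 1.000 × 1.572 = 1.572.
Areal scale at 22.8°: h·k = 1.000 × 1.085 = 1.085.
Ratio = 1.572/1.085 ≈ 1.45.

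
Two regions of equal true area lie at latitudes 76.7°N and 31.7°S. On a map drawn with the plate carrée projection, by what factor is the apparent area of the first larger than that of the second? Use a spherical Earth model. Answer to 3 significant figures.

Plate carrée maps x = Rλ, y = Rφ. The meridian scale is h = 1 and the parallel scale is k = 1/cos φ = sec φ.
Areal scale at 76.7°: h·k = 1.000 × 4.347 = 4.347.
Areal scale at 31.7°: h·k = 1.000 × 1.175 = 1.175.
Ratio = 4.347/1.175 ≈ 3.70.

3.70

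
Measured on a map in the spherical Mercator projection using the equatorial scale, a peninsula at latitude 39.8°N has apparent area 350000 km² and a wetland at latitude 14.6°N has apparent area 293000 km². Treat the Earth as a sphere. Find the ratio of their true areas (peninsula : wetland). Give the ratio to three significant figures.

Since Mercator area scale is 1/cos²φ, the true area equals the apparent area multiplied by cos²φ.
True area of peninsula: 350000 × cos²(39.8°) = 350000 × 0.5903 = 206600 km².
True area of wetland: 293000 × cos²(14.6°) = 293000 × 0.9365 = 274400 km².
Ratio = 206600 / 274400 ≈ 0.753.

0.753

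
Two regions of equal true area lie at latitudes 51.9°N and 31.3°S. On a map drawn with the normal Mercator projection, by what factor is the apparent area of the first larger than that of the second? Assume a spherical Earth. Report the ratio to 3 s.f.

On Mercator, area is exaggerated by sec²φ = 1/cos²φ.
At 51.9°: sec²(51.9°) = 1/0.6170² = 2.627.
At 31.3°: sec²(31.3°) = 1/0.8545² = 1.370.
Ratio = 2.627/1.370 = cos²(31.3°)/cos²(51.9°) ≈ 1.92.

1.92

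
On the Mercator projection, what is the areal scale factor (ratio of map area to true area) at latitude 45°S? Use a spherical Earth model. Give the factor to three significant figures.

Mercator is conformal, so the point scale is isotropic: h = k = sec φ = 1/cos φ.
Areal scale = k² = sec²φ = 1/cos²(45°) = 1/0.7071² = 2.000.

2.00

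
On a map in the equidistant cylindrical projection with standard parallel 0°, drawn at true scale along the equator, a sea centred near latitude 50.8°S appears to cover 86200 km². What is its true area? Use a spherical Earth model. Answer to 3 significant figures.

Plate carrée maps x = Rλ, y = Rφ. The meridian scale is h = 1 and the parallel scale is k = 1/cos φ = sec φ.
Areal scale = h·k = 1 × sec φ; at 50.8°, h = 1.000, k = 1.582, so h·k = 1.582.
True area = apparent / (areal scale) = 86200 / 1.582 ≈ 54500 km².

54500 km²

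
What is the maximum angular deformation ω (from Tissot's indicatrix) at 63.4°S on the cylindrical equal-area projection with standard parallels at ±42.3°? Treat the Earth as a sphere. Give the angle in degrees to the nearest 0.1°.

Cylindrical equal-area (φ₀ = 42.3°): h = cos φ / cos 42.3° along meridians, k = cos 42.3° / cos φ along parallels; h·k = 1.
At 63.4°: h = 0.6054, k = 1.652; principal scales a = 1.652, b = 0.6054.
sin(ω/2) = (a − b)/(a + b) = 1.046/2.257 = 0.4636, so ω = 2 arcsin(0.4636) ≈ 55.2°.

55.2°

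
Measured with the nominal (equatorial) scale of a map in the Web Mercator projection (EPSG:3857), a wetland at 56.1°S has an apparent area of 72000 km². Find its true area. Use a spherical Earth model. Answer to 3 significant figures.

The Mercator projection is conformal; its linear scale factor is the same in every direction and equals sec φ = 1/cos φ.
Areal scale = k² = sec²φ = 1/cos²(56.1°) = 1/0.5577² = 3.215.
True area = apparent / (areal scale) = 72000 / 3.215 ≈ 22400 km².

22400 km²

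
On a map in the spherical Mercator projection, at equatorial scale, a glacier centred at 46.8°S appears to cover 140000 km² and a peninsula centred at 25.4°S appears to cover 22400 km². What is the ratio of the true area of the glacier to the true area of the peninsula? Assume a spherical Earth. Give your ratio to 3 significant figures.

3.59

Since Mercator area scale is 1/cos²φ, the true area equals the apparent area multiplied by cos²φ.
True area of glacier: 140000 × cos²(46.8°) = 140000 × 0.4686 = 65600 km².
True area of peninsula: 22400 × cos²(25.4°) = 22400 × 0.8160 = 18280 km².
Ratio = 65600 / 18280 ≈ 3.59.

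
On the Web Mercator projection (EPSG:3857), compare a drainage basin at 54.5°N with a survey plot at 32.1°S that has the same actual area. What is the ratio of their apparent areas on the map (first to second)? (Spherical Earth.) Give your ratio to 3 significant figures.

Mercator areal scale is sec²φ.
At 54.5°: sec²(54.5°) = 1/0.5807² = 2.965.
At 32.1°: sec²(32.1°) = 1/0.8471² = 1.394.
Ratio = 2.965/1.394 = cos²(32.1°)/cos²(54.5°) ≈ 2.13.

2.13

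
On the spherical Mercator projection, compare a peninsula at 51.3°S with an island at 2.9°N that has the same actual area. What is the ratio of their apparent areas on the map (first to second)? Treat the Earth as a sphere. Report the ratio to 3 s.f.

Mercator areal scale is sec²φ.
At 51.3°: sec²(51.3°) = 1/0.6252² = 2.558.
At 2.9°: sec²(2.9°) = 1/0.9987² = 1.003.
Ratio = 2.558/1.003 = cos²(2.9°)/cos²(51.3°) ≈ 2.55.

2.55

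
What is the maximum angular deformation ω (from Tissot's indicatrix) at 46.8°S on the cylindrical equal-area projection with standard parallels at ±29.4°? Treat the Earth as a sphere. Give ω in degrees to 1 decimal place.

27.4°

For cylindrical equal-area with standard parallel φ₀, h = cos φ / cos φ₀ and k = cos φ₀ / cos φ, so h·k = 1.
At 46.8°: h = 0.7857, k = 1.273; principal scales a = 1.273, b = 0.7857.
sin(ω/2) = (a − b)/(a + b) = 0.4869/2.058 = 0.2366, so ω = 2 arcsin(0.2366) ≈ 27.4°.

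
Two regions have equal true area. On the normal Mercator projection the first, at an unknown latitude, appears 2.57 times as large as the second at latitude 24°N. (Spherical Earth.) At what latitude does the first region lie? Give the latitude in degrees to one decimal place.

55.3°

On Mercator, (apparent₁)/(apparent₂) = sec²φ₁ / sec²φ₂ when true areas are equal.
cos²φ₂ / cos²φ₁ = 2.57  ⇒  cos φ₁ = cos 24° / √2.57 = 0.9135/1.603 = 0.5699.
φ₁ = arccos(0.5699) ≈ 55.3°.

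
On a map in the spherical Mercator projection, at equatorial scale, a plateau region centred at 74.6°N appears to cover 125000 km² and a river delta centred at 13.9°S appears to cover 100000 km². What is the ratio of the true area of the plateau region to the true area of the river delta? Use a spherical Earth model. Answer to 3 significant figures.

0.0935

On Mercator the areal scale is sec²φ, so true area = apparent × cos²φ.
True area of plateau region: 125000 × cos²(74.6°) = 125000 × 0.07052 = 8815 km².
True area of river delta: 100000 × cos²(13.9°) = 100000 × 0.9423 = 94230 km².
Ratio = 8815 / 94230 ≈ 0.0935.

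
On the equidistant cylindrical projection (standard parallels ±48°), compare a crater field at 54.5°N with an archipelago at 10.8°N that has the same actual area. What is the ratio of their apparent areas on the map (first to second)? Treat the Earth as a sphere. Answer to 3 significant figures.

In the equirectangular projection with standard parallel φ₀ = 48° (x = Rλ cos φ₀, y = Rφ), meridians are true-scale (h = 1) and the parallel scale is k = cos φ₀ / cos φ.
Areal scale at 54.5°: h·k = 1.000 × 1.152 = 1.152.
Areal scale at 10.8°: h·k = 1.000 × 0.6812 = 0.6812.
Ratio = 1.152/0.6812 ≈ 1.69.

1.69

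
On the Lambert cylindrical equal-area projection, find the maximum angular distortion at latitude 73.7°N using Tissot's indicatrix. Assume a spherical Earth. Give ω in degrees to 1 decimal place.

117.3°

The Lambert cylindrical equal-area projection is the cylindrical equal-area projection with its standard parallel at the equator (φ₀ = 0). For cylindrical equal-area with standard parallel φ₀, h = cos φ / cos φ₀ and k = cos φ₀ / cos φ, so h·k = 1.
At 73.7°: h = 0.2807, k = 3.563; principal scales a = 3.563, b = 0.2807.
sin(ω/2) = (a − b)/(a + b) = 3.282/3.844 = 0.8540, so ω = 2 arcsin(0.8540) ≈ 117.3°.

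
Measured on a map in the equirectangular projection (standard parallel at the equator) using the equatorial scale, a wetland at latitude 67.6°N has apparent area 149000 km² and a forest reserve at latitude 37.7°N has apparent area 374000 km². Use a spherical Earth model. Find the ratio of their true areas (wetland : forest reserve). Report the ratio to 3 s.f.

On the plate carrée, areal scale = h·k = 1 × sec φ, so true area = apparent × cos φ.
True area of wetland: 149000 × cos(67.6°) = 149000 × 0.3811 = 56780 km².
True area of forest reserve: 374000 × cos(37.7°) = 374000 × 0.7912 = 295900 km².
Ratio = 56780 / 295900 ≈ 0.192.

0.192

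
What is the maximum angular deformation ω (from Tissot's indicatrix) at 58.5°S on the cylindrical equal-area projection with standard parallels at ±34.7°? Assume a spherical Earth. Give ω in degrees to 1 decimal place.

50.3°

Cylindrical equal-area (φ₀ = 34.7°): h = cos φ / cos 34.7° along meridians, k = cos 34.7° / cos φ along parallels; h·k = 1.
At 58.5°: h = 0.6355, k = 1.573; principal scales a = 1.573, b = 0.6355.
sin(ω/2) = (a − b)/(a + b) = 0.9380/2.209 = 0.4246, so ω = 2 arcsin(0.4246) ≈ 50.3°.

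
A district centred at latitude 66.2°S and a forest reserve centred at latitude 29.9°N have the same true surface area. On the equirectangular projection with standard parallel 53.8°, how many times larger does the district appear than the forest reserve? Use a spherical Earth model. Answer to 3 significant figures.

2.15

In the equirectangular projection with standard parallel φ₀ = 53.8° (x = Rλ cos φ₀, y = Rφ), meridians are true-scale (h = 1) and the parallel scale is k = cos φ₀ / cos φ.
Areal scale at 66.2°: h·k = 1.000 × 1.464 = 1.464.
Areal scale at 29.9°: h·k = 1.000 × 0.6813 = 0.6813.
Ratio = 1.464/0.6813 ≈ 2.15.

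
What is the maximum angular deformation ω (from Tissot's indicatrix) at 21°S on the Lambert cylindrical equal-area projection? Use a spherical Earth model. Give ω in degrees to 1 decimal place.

The Lambert cylindrical equal-area projection is the cylindrical equal-area projection with its standard parallel at the equator (φ₀ = 0). A cylindrical equal-area projection with standard parallel φ₀ has meridian scale h = cos φ / cos φ₀ and parallel scale k = cos φ₀ / cos φ (so areas are preserved, h·k = 1).
At 21°: h = 0.9336, k = 1.071; principal scales a = 1.071, b = 0.9336.
sin(ω/2) = (a − b)/(a + b) = 0.1376/2.005 = 0.06862, so ω = 2 arcsin(0.06862) ≈ 7.9°.

7.9°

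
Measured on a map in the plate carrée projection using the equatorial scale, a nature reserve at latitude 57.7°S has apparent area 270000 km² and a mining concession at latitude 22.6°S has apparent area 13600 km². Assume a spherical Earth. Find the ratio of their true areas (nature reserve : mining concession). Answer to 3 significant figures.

11.5

Plate carrée has h = 1 and k = sec φ, giving areal scale sec φ; true area = (apparent area) · cos φ.
True area of nature reserve: 270000 × cos(57.7°) = 270000 × 0.5344 = 144300 km².
True area of mining concession: 13600 × cos(22.6°) = 13600 × 0.9232 = 12560 km².
Ratio = 144300 / 12560 ≈ 11.5.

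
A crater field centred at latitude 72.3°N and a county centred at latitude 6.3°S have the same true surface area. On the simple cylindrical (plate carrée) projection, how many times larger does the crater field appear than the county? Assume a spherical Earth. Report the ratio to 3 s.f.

3.27

For the equirectangular projection with φ₀ = 0 (plate carrée), h = 1 along meridians and k = sec φ along parallels.
Areal scale at 72.3°: h·k = 1.000 × 3.289 = 3.289.
Areal scale at 6.3°: h·k = 1.000 × 1.006 = 1.006.
Ratio = 3.289/1.006 ≈ 3.27.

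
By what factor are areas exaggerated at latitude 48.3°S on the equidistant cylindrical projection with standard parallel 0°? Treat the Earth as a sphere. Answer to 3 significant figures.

1.50

For the equirectangular projection with φ₀ = 0 (plate carrée), h = 1 along meridians and k = sec φ along parallels.
Areal scale = h·k = 1 × sec φ; at 48.3°, h = 1.000, k = 1.503, so h·k = 1.503.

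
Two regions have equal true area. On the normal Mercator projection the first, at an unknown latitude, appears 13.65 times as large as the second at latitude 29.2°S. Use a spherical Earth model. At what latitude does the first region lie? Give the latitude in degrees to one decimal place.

76.3°

Mercator areal scale is sec²φ, so apparent-area ratio = sec²φ₁ / sec²φ₂ = cos²φ₂ / cos²φ₁.
cos²φ₂ / cos²φ₁ = 13.65  ⇒  cos φ₁ = cos 29.2° / √13.65 = 0.8729/3.695 = 0.2363.
φ₁ = arccos(0.2363) ≈ 76.3°.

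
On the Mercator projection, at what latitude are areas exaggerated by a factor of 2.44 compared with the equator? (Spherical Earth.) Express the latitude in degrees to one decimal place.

50.2°

Mercator areal scale is sec²φ.
sec²φ = 2.44  ⇒  cos²φ = 0.4098  ⇒  cos φ = 0.6402.
φ = arccos(0.6402) ≈ 50.2°.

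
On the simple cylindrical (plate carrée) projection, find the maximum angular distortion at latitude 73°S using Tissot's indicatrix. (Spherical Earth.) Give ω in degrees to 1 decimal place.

66.4°

For the equirectangular projection with φ₀ = 0 (plate carrée), h = 1 along meridians and k = sec φ along parallels.
At 73°: h = 1.000, k = 3.420; principal scales a = 3.420, b = 1.000.
sin(ω/2) = (a − b)/(a + b) = 2.420/4.420 = 0.5475, so ω = 2 arcsin(0.5475) ≈ 66.4°.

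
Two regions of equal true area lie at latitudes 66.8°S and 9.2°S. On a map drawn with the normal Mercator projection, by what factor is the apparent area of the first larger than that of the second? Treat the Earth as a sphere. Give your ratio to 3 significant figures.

Mercator is conformal with k = sec φ, so areal scale = k² = sec²φ.
At 66.8°: sec²(66.8°) = 1/0.3939² = 6.444.
At 9.2°: sec²(9.2°) = 1/0.9871² = 1.026.
Ratio = 6.444/1.026 = cos²(9.2°)/cos²(66.8°) ≈ 6.28.

6.28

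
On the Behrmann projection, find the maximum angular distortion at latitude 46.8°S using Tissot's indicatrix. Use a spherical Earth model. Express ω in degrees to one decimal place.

The Behrmann projection is cylindrical equal-area with φ₀ = 30°. For cylindrical equal-area with standard parallel φ₀, h = cos φ / cos φ₀ and k = cos φ₀ / cos φ, so h·k = 1.
At 46.8°: h = 0.7904, k = 1.265; principal scales a = 1.265, b = 0.7904.
sin(ω/2) = (a − b)/(a + b) = 0.4747/2.056 = 0.2309, so ω = 2 arcsin(0.2309) ≈ 26.7°.

26.7°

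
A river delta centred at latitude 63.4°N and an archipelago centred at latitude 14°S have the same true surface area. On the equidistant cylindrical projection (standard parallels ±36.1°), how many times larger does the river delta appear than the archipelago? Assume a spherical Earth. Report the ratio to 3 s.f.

2.17

With standard parallel φ₀ = 36.1°, the equirectangular projection gives x = Rλ cos φ₀, y = Rφ, so h = 1 and k = cos 36.1° / cos φ.
Areal scale at 63.4°: h·k = 1.000 × 1.805 = 1.805.
Areal scale at 14°: h·k = 1.000 × 0.8327 = 0.8327.
Ratio = 1.805/0.8327 ≈ 2.17.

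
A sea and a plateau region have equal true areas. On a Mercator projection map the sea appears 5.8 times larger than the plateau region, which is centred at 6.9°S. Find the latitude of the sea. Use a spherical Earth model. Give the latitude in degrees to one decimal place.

For equal true areas on Mercator, apparent areas scale as sec²φ, so the ratio is cos²φ₂ / cos²φ₁.
cos²φ₂ / cos²φ₁ = 5.8  ⇒  cos φ₁ = cos 6.9° / √5.8 = 0.9928/2.408 = 0.4122.
φ₁ = arccos(0.4122) ≈ 65.7°.

65.7°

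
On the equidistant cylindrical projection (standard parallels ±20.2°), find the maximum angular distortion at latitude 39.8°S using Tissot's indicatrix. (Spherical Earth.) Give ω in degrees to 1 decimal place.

With standard parallel φ₀ = 20.2°, the equirectangular projection gives x = Rλ cos φ₀, y = Rφ, so h = 1 and k = cos 20.2° / cos φ.
At 39.8°: h = 1.000, k = 1.222; principal scales a = 1.222, b = 1.000.
sin(ω/2) = (a − b)/(a + b) = 0.2215/2.222 = 0.09973, so ω = 2 arcsin(0.09973) ≈ 11.4°.

11.4°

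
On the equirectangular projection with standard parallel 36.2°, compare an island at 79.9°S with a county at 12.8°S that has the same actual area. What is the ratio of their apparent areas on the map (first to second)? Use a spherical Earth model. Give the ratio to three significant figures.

5.56

The equidistant cylindrical projection with φ₀ = 36.2° has h = 1 (meridians true) and k = cos φ₀ / cos φ along parallels.
Areal scale at 79.9°: h·k = 1.000 × 4.602 = 4.602.
Areal scale at 12.8°: h·k = 1.000 × 0.8275 = 0.8275.
Ratio = 4.602/0.8275 ≈ 5.56.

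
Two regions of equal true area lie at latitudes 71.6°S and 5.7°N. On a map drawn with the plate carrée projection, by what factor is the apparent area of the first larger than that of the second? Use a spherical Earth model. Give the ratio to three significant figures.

3.15

Plate carrée maps x = Rλ, y = Rφ. The meridian scale is h = 1 and the parallel scale is k = 1/cos φ = sec φ.
Areal scale at 71.6°: h·k = 1.000 × 3.168 = 3.168.
Areal scale at 5.7°: h·k = 1.000 × 1.005 = 1.005.
Ratio = 3.168/1.005 ≈ 3.15.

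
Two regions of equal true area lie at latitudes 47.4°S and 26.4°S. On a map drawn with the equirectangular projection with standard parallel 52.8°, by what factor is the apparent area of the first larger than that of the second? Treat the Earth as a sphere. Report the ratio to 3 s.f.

In the equirectangular projection with standard parallel φ₀ = 52.8° (x = Rλ cos φ₀, y = Rφ), meridians are true-scale (h = 1) and the parallel scale is k = cos φ₀ / cos φ.
Areal scale at 47.4°: h·k = 1.000 × 0.8932 = 0.8932.
Areal scale at 26.4°: h·k = 1.000 × 0.6750 = 0.6750.
Ratio = 0.8932/0.6750 ≈ 1.32.

1.32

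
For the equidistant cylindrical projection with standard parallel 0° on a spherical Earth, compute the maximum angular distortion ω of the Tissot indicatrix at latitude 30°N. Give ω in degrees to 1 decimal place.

Plate carrée maps x = Rλ, y = Rφ. The meridian scale is h = 1 and the parallel scale is k = 1/cos φ = sec φ.
At 30°: h = 1.000, k = 1.155; principal scales a = 1.155, b = 1.000.
sin(ω/2) = (a − b)/(a + b) = 0.1547/2.155 = 0.07180, so ω = 2 arcsin(0.07180) ≈ 8.2°.

8.2°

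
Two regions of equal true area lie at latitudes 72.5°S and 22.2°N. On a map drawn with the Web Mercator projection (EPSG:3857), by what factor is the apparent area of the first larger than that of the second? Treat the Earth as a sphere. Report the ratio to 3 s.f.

9.48

On Mercator, area is exaggerated by sec²φ = 1/cos²φ.
At 72.5°: sec²(72.5°) = 1/0.3007² = 11.06.
At 22.2°: sec²(22.2°) = 1/0.9259² = 1.167.
Ratio = 11.06/1.167 = cos²(22.2°)/cos²(72.5°) ≈ 9.48.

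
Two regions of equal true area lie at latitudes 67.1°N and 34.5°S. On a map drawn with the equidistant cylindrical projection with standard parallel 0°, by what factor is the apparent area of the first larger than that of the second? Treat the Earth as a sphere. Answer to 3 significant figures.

Plate carrée maps x = Rλ, y = Rφ. The meridian scale is h = 1 and the parallel scale is k = 1/cos φ = sec φ.
Areal scale at 67.1°: h·k = 1.000 × 2.570 = 2.570.
Areal scale at 34.5°: h·k = 1.000 × 1.213 = 1.213.
Ratio = 2.570/1.213 ≈ 2.12.

2.12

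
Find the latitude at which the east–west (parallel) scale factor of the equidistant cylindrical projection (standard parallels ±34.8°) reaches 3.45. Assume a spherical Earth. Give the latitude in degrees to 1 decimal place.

76.2°

In the equirectangular projection with standard parallel φ₀ = 34.8° (x = Rλ cos φ₀, y = Rφ), meridians are true-scale (h = 1) and the parallel scale is k = cos φ₀ / cos φ.
k = cos φ₀ / cos φ = 3.45  ⇒  cos φ = cos 34.8° / 3.45 = 0.2380.
φ = arccos(0.2380) ≈ 76.2°.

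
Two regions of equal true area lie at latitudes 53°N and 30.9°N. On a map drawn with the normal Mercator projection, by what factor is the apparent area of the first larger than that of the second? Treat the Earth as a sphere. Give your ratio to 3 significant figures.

2.03

Mercator is conformal with k = sec φ, so areal scale = k² = sec²φ.
At 53°: sec²(53°) = 1/0.6018² = 2.761.
At 30.9°: sec²(30.9°) = 1/0.8581² = 1.358.
Ratio = 2.761/1.358 = cos²(30.9°)/cos²(53°) ≈ 2.03.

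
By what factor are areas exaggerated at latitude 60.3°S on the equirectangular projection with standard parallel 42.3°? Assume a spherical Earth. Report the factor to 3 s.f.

With standard parallel φ₀ = 42.3°, the equirectangular projection gives x = Rλ cos φ₀, y = Rφ, so h = 1 and k = cos 42.3° / cos φ.
Areal scale = h·k = 1 × cos φ₀ / cos φ; at 60.3°, h = 1.000, k = 1.493, so h·k = 1.493.

1.49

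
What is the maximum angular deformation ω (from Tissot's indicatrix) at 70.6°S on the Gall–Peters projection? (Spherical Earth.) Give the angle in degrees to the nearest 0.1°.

Gall–Peters is a cylindrical equal-area projection with standard parallels at ±45°. Cylindrical equal-area (φ₀ = 45°): h = cos φ / cos 45° along meridians, k = cos 45° / cos φ along parallels; h·k = 1.
At 70.6°: h = 0.4697, k = 2.129; principal scales a = 2.129, b = 0.4697.
sin(ω/2) = (a − b)/(a + b) = 1.659/2.599 = 0.6385, so ω = 2 arcsin(0.6385) ≈ 79.4°.

79.4°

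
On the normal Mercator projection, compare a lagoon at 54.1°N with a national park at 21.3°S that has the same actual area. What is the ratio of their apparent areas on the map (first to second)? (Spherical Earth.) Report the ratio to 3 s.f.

2.52

Mercator areal scale is sec²φ.
At 54.1°: sec²(54.1°) = 1/0.5864² = 2.908.
At 21.3°: sec²(21.3°) = 1/0.9317² = 1.152.
Ratio = 2.908/1.152 = cos²(21.3°)/cos²(54.1°) ≈ 2.52.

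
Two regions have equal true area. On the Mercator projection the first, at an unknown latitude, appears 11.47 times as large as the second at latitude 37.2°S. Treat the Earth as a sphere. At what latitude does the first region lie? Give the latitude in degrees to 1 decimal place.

76.4°

On Mercator, (apparent₁)/(apparent₂) = sec²φ₁ / sec²φ₂ when true areas are equal.
cos²φ₂ / cos²φ₁ = 11.47  ⇒  cos φ₁ = cos 37.2° / √11.47 = 0.7965/3.387 = 0.2352.
φ₁ = arccos(0.2352) ≈ 76.4°.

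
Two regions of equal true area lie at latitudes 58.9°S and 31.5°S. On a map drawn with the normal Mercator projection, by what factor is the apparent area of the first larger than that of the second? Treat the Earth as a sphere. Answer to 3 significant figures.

On Mercator, area is exaggerated by sec²φ = 1/cos²φ.
At 58.9°: sec²(58.9°) = 1/0.5165² = 3.748.
At 31.5°: sec²(31.5°) = 1/0.8526² = 1.376.
Ratio = 3.748/1.376 = cos²(31.5°)/cos²(58.9°) ≈ 2.72.

2.72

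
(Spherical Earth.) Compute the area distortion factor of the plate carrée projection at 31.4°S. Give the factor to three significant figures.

For the equirectangular projection with φ₀ = 0 (plate carrée), h = 1 along meridians and k = sec φ along parallels.
Areal scale = h·k = 1 × sec φ; at 31.4°, h = 1.000, k = 1.172, so h·k = 1.172.

1.17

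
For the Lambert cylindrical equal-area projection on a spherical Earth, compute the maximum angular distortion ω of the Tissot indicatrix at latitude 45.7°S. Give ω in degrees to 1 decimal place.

The Lambert cylindrical equal-area projection is the cylindrical equal-area projection with its standard parallel at the equator (φ₀ = 0). Cylindrical equal-area (φ₀ = 0°): h = cos φ / cos 0° along meridians, k = cos 0° / cos φ along parallels; h·k = 1.
At 45.7°: h = 0.6984, k = 1.432; principal scales a = 1.432, b = 0.6984.
sin(ω/2) = (a − b)/(a + b) = 0.7334/2.130 = 0.3443, so ω = 2 arcsin(0.3443) ≈ 40.3°.

40.3°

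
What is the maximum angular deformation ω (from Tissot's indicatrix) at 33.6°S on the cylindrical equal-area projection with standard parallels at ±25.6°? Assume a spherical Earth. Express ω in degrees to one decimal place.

Cylindrical equal-area (φ₀ = 25.6°): h = cos φ / cos 25.6° along meridians, k = cos 25.6° / cos φ along parallels; h·k = 1.
At 33.6°: h = 0.9236, k = 1.083; principal scales a = 1.083, b = 0.9236.
sin(ω/2) = (a − b)/(a + b) = 0.1591/2.006 = 0.07932, so ω = 2 arcsin(0.07932) ≈ 9.1°.

9.1°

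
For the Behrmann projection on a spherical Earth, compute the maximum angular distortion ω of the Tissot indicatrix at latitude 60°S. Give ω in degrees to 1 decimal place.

60.0°

Behrmann is a cylindrical equal-area projection with standard parallels at ±30°. Cylindrical equal-area (φ₀ = 30°): h = cos φ / cos 30° along meridians, k = cos 30° / cos φ along parallels; h·k = 1.
At 60°: h = 0.5774, k = 1.732; principal scales a = 1.732, b = 0.5774.
sin(ω/2) = (a − b)/(a + b) = 1.155/2.309 = 0.5000, so ω = 2 arcsin(0.5000) ≈ 60.0°.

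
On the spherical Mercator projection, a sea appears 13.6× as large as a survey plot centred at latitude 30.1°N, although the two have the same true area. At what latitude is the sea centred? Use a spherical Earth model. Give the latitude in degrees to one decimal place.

76.4°

For equal true areas on Mercator, apparent areas scale as sec²φ, so the ratio is cos²φ₂ / cos²φ₁.
cos²φ₂ / cos²φ₁ = 13.6  ⇒  cos φ₁ = cos 30.1° / √13.6 = 0.8652/3.688 = 0.2346.
φ₁ = arccos(0.2346) ≈ 76.4°.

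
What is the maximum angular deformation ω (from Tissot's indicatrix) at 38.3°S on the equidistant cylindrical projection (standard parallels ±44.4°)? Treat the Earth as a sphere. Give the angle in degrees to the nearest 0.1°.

5.4°

The equidistant cylindrical projection with φ₀ = 44.4° has h = 1 (meridians true) and k = cos φ₀ / cos φ along parallels.
At 38.3°: h = 1.000, k = 0.9104; principal scales a = 1.000, b = 0.9104.
sin(ω/2) = (a − b)/(a + b) = 0.08958/1.910 = 0.04689, so ω = 2 arcsin(0.04689) ≈ 5.4°.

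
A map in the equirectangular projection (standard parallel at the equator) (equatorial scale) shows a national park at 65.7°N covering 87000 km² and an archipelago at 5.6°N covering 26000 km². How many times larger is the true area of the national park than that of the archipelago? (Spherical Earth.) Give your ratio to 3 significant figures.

1.38

Plate carrée has h = 1 and k = sec φ, giving areal scale sec φ; true area = (apparent area) · cos φ.
True area of national park: 87000 × cos(65.7°) = 87000 × 0.4115 = 35800 km².
True area of archipelago: 26000 × cos(5.6°) = 26000 × 0.9952 = 25880 km².
Ratio = 35800 / 25880 ≈ 1.38.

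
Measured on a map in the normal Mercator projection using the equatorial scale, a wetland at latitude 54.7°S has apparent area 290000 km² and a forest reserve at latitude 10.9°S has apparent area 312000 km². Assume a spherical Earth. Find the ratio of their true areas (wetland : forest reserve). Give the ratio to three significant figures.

Mercator's areal exaggeration is sec²φ; hence true area = (apparent area) · cos²φ.
True area of wetland: 290000 × cos²(54.7°) = 290000 × 0.3339 = 96840 km².
True area of forest reserve: 312000 × cos²(10.9°) = 312000 × 0.9642 = 300800 km².
Ratio = 96840 / 300800 ≈ 0.322.

0.322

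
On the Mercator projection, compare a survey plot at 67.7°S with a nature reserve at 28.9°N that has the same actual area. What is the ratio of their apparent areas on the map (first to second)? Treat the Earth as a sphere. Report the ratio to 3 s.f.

Mercator is conformal with k = sec φ, so areal scale = k² = sec²φ.
At 67.7°: sec²(67.7°) = 1/0.3795² = 6.945.
At 28.9°: sec²(28.9°) = 1/0.8755² = 1.305.
Ratio = 6.945/1.305 = cos²(28.9°)/cos²(67.7°) ≈ 5.32.

5.32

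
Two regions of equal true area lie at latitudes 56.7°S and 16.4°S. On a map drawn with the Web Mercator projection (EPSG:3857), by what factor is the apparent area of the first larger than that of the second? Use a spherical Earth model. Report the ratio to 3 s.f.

On Mercator, area is exaggerated by sec²φ = 1/cos²φ.
At 56.7°: sec²(56.7°) = 1/0.5490² = 3.318.
At 16.4°: sec²(16.4°) = 1/0.9593² = 1.087.
Ratio = 3.318/1.087 = cos²(16.4°)/cos²(56.7°) ≈ 3.05.

3.05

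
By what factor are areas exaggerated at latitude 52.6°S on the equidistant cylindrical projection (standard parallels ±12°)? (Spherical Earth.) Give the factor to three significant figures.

1.61

With standard parallel φ₀ = 12°, the equirectangular projection gives x = Rλ cos φ₀, y = Rφ, so h = 1 and k = cos 12° / cos φ.
Areal scale = h·k = 1 × cos φ₀ / cos φ; at 52.6°, h = 1.000, k = 1.610, so h·k = 1.610.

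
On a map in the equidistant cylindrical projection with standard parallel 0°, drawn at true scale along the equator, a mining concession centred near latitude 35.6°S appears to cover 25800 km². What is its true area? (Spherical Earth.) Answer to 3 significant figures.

For the equirectangular projection with φ₀ = 0 (plate carrée), h = 1 along meridians and k = sec φ along parallels.
Areal scale = h·k = 1 × sec φ; at 35.6°, h = 1.000, k = 1.230, so h·k = 1.230.
True area = apparent / (areal scale) = 25800 / 1.230 ≈ 21000 km².

21000 km²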